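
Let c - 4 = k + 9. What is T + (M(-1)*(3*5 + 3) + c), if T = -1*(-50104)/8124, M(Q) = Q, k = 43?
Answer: 89704/2031 ≈ 44.167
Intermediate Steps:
c = 56 (c = 4 + (43 + 9) = 4 + 52 = 56)
T = 12526/2031 (T = 50104*(1/8124) = 12526/2031 ≈ 6.1674)
T + (M(-1)*(3*5 + 3) + c) = 12526/2031 + (-(3*5 + 3) + 56) = 12526/2031 + (-(15 + 3) + 56) = 12526/2031 + (-1*18 + 56) = 12526/2031 + (-18 + 56) = 12526/2031 + 38 = 89704/2031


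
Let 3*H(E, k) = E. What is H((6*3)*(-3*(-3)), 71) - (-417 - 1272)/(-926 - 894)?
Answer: 96591/1820 ≈ 53.072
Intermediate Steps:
H(E, k) = E/3
H((6*3)*(-3*(-3)), 71) - (-417 - 1272)/(-926 - 894) = ((6*3)*(-3*(-3)))/3 - (-417 - 1272)/(-926 - 894) = (18*9)/3 - (-1689)/(-1820) = (⅓)*162 - (-1689)*(-1)/1820 = 54 - 1*1689/1820 = 54 - 1689/1820 = 96591/1820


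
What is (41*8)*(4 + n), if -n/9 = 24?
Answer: -69536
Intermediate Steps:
n = -216 (n = -9*24 = -216)
(41*8)*(4 + n) = (41*8)*(4 - 216) = 328*(-212) = -69536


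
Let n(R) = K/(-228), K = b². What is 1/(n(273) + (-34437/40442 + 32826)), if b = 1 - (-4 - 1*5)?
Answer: 2305194/75667324285 ≈ 3.0465e-5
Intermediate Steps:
b = 10 (b = 1 - (-4 - 5) = 1 - 1*(-9) = 1 + 9 = 10)
K = 100 (K = 10² = 100)
n(R) = -25/57 (n(R) = 100/(-228) = 100*(-1/228) = -25/57)
1/(n(273) + (-34437/40442 + 32826)) = 1/(-25/57 + (-34437/40442 + 32826)) = 1/(-25/57 + 1327514655/40442) = 1/(75667324285/2305194) = 2305194/75667324285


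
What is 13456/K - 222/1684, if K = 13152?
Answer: 154220/173031 ≈ 0.89128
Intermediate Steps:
13456/K - 222/1684 = 13456/13152 - 222/1684 = 13456*(1/13152) - 222*1/1684 = 841/822 - 111/842 = 154220/173031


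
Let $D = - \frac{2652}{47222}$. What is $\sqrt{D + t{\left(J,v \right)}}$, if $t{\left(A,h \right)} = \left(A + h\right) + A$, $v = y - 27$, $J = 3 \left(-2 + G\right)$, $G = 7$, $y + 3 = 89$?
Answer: $\frac{\sqrt{49584351383}}{23611} \approx 9.431$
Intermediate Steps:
$y = 86$ ($y = -3 + 89 = 86$)
$D = - \frac{1326}{23611}$ ($D = \left(-2652\right) \frac{1}{47222} = - \frac{1326}{23611} \approx -0.05616$)
$J = 15$ ($J = 3 \left(-2 + 7\right) = 3 \cdot 5 = 15$)
$v = 59$ ($v = 86 - 27 = 59$)
$t{\left(A,h \right)} = h + 2 A$
$\sqrt{D + t{\left(J,v \right)}} = \sqrt{- \frac{1326}{23611} + \left(59 + 2 \cdot 15\right)} = \sqrt{- \frac{1326}{23611} + \left(59 + 30\right)} = \sqrt{- \frac{1326}{23611} + 89} = \sqrt{\frac{2100053}{23611}} = \frac{\sqrt{49584351383}}{23611}$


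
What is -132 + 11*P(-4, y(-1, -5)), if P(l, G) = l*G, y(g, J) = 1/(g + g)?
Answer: -110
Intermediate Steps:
y(g, J) = 1/(2*g)
P(l, G) = G*l
-132 + 11*P(-4, y(-1, -5)) = -132 + 11*(((1/2)/(-1))*(-4)) = -132 + 11*(((1/2)*(-1))*(-4)) = -132 + 11*(-1/2*(-4)) = -132 + 11*2 = -132 + 22 = -110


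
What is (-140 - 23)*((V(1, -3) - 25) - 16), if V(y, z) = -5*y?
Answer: 7498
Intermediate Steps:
(-140 - 23)*((V(1, -3) - 25) - 16) = (-140 - 23)*((-5*1 - 25) - 16) = -163*((-5 - 25) - 16) = -163*(-30 - 16) = -163*(-46) = 7498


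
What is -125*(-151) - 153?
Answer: 18722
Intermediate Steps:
-125*(-151) - 153 = 18875 - 153 = 18722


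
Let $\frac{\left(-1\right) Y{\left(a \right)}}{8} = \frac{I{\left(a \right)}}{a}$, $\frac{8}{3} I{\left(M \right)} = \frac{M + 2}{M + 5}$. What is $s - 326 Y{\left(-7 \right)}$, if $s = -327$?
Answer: $- \frac{4734}{7} \approx -676.29$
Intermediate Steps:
$I{\left(M \right)} = \frac{3 \left(2 + M\right)}{8 \left(5 + M\right)}$ ($I{\left(M \right)} = \frac{3 \frac{M + 2}{M + 5}}{8} = \frac{3 \frac{2 + M}{5 + M}}{8} = \frac{3 \left(2 + M\right)}{8 \left(5 + M\right)}$)
$Y{\left(a \right)} = - \frac{3 \left(2 + a\right)}{a \left(5 + a\right)}$ ($Y{\left(a \right)} = - 8 \frac{\frac{3}{8} \frac{1}{5 + a} \left(2 + a\right)}{a} = - 8 \frac{3 \left(2 + a\right)}{8 a \left(5 + a\right)} = - \frac{3 \left(2 + a\right)}{a \left(5 + a\right)}$)
$s - 326 Y{\left(-7 \right)} = -327 - 326 \frac{3 \left(-2 - -7\right)}{\left(-7\right) \left(5 - 7\right)} = -327 - 326 \cdot 3 \left(- \frac{1}{7}\right) \frac{1}{-2} \left(-2 + 7\right) = -327 - 326 \cdot 3 \left(- \frac{1}{7}\right) \left(- \frac{1}{2}\right) 5 = -327 - \frac{2445}{7} = - \frac{4734}{7}$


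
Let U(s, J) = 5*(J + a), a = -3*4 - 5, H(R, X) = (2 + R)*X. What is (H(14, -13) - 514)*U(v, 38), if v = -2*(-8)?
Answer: -75810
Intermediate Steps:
H(R, X) = X*(2 + R)
a = -17 (a = -12 - 5 = -17)
v = 16
U(s, J) = -85 + 5*J (U(s, J) = 5*(J - 17) = 5*(-17 + J) = -85 + 5*J)
(H(14, -13) - 514)*U(v, 38) = (-13*(2 + 14) - 514)*(-85 + 5*38) = (-13*16 - 514)*(-85 + 190) = (-208 - 514)*105 = -722*105 = -75810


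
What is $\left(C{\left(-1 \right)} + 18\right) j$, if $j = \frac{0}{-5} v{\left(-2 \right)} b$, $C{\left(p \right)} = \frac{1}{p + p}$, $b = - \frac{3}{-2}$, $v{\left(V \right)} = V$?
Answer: $0$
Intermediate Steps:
$b = \frac{3}{2}$ ($b = \left(-3\right) \left(- \frac{1}{2}\right) = \frac{3}{2} \approx 1.5$)
$C{\left(p \right)} = \frac{1}{2 p}$
$j = 0$ ($j = \frac{0}{-5} \left(-2\right) \frac{3}{2} = 0 \left(- \frac{1}{5}\right) \left(-2\right) \frac{3}{2} = 0 \left(-2\right) \frac{3}{2} = 0 \cdot \frac{3}{2} = 0$)
$\left(C{\left(-1 \right)} + 18\right) j = \left(\frac{1}{2 \left(-1\right)} + 18\right) 0 = \left(\frac{1}{2} \left(-1\right) + 18\right) 0 = \left(- \frac{1}{2} + 18\right) 0 = \frac{35}{2} \cdot 0 = 0$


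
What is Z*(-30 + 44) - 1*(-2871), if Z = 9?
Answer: 2997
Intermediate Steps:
Z*(-30 + 44) - 1*(-2871) = 9*(-30 + 44) - 1*(-2871) = 9*14 + 2871 = 126 + 2871 = 2997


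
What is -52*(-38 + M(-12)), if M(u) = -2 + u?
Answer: 2704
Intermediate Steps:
-52*(-38 + M(-12)) = -52*(-38 + (-2 - 12)) = -52*(-38 - 14) = -52*(-52) = 2704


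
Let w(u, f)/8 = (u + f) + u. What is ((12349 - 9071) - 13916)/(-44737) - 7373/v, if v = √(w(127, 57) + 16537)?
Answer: 10638/44737 - 7373*√761/3805 ≈ -53.216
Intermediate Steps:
w(u, f) = 8*f + 16*u (w(u, f) = 8*((u + f) + u) = 8*((f + u) + u) = 8*(f + 2*u) = 8*f + 16*u)
v = 5*√761 (v = √((8*57 + 16*127) + 16537) = √((456 + 2032) + 16537) = √(2488 + 16537) = √19025 = 5*√761 ≈ 137.93)
((12349 - 9071) - 13916)/(-44737) - 7373/v = ((12349 - 9071) - 13916)/(-44737) - 7373*√761/3805 = (3278 - 13916)*(-1/44737) - 7373*√761/3805 = -10638*(-1/44737) - 7373*√761/3805 = 10638/44737 - 7373*√761/3805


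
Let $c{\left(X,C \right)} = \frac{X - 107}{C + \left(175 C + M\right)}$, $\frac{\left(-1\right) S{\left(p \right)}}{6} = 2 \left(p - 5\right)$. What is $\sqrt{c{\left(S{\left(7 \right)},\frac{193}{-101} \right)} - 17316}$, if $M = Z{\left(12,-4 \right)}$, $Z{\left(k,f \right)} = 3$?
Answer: $\frac{i \sqrt{19624335386485}}{33665} \approx 131.59 i$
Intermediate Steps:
$M = 3$
$S{\left(p \right)} = 60 - 12 p$ ($S{\left(p \right)} = - 6 \cdot 2 \left(p - 5\right) = - 6 \cdot 2 \left(-5 + p\right) = - 6 \left(-10 + 2 p\right) = 60 - 12 p$)
$c{\left(X,C \right)} = \frac{-107 + X}{3 + 176 C}$ ($c{\left(X,C \right)} = \frac{X - 107}{C + \left(175 C + 3\right)} = \frac{-107 + X}{C + \left(3 + 175 C\right)} = \frac{-107 + X}{3 + 176 C}$)
$\sqrt{c{\left(S{\left(7 \right)},\frac{193}{-101} \right)} - 17316} = \sqrt{\frac{-107 + \left(60 - 84\right)}{3 + 176 \frac{193}{-101}} - 17316} = \sqrt{\frac{-107 + \left(60 - 84\right)}{3 + 176 \cdot 193 \left(- \frac{1}{101}\right)} - 17316} = \sqrt{\frac{-107 - 24}{3 + 176 \left(- \frac{193}{101}\right)} - 17316} = \sqrt{\frac{1}{3 - \frac{33968}{101}} \left(-131\right) - 17316} = \sqrt{\frac{1}{- \frac{33665}{101}} \left(-131\right) - 17316} = \sqrt{\left(- \frac{101}{33665}\right) \left(-131\right) - 17316} = \sqrt{\frac{13231}{33665} - 17316} = \sqrt{- \frac{582929909}{33665}} = \frac{i \sqrt{19624335386485}}{33665}$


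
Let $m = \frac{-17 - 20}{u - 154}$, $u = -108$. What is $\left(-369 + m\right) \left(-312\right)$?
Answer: $\frac{15075996}{131} \approx 1.1508 \cdot 10^{5}$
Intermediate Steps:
$m = \frac{37}{262}$ ($m = \frac{-17 - 20}{-108 - 154} = - \frac{37}{-262} = \left(-37\right) \left(- \frac{1}{262}\right) = \frac{37}{262} \approx 0.14122$)
$\left(-369 + m\right) \left(-312\right) = \left(-369 + \frac{37}{262}\right) \left(-312\right) = \left(- \frac{96641}{262}\right) \left(-312\right) = \frac{15075996}{131}$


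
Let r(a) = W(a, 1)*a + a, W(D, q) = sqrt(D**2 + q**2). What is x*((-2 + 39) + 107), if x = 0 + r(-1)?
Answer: -144 - 144*sqrt(2) ≈ -347.65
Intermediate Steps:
r(a) = a + a*sqrt(1 + a**2) (r(a) = sqrt(a**2 + 1**2)*a + a = sqrt(a**2 + 1)*a + a = sqrt(1 + a**2)*a + a = a*sqrt(1 + a**2) + a = a + a*sqrt(1 + a**2))
x = -1 - sqrt(2) (x = 0 - (1 + sqrt(1 + (-1)**2)) = 0 - (1 + sqrt(1 + 1)) = 0 - (1 + sqrt(2)) = 0 + (-1 - sqrt(2)) = -1 - sqrt(2) ≈ -2.4142)
x*((-2 + 39) + 107) = (-1 - sqrt(2))*((-2 + 39) + 107) = (-1 - sqrt(2))*(37 + 107) = (-1 - sqrt(2))*144 = -144 - 144*sqrt(2)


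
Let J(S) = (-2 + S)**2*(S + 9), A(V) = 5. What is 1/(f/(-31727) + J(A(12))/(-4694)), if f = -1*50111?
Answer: 74463269/115611716 ≈ 0.64408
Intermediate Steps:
f = -50111
J(S) = (-2 + S)**2*(9 + S)
1/(f/(-31727) + J(A(12))/(-4694)) = 1/(-50111/(-31727) + ((-2 + 5)**2*(9 + 5))/(-4694)) = 1/(-50111*(-1/31727) + (3**2*14)*(-1/4694)) = 1/(50111/31727 + (9*14)*(-1/4694)) = 1/(50111/31727 + 126*(-1/4694)) = 1/(50111/31727 - 63/2347) = 1/(115611716/74463269) = 74463269/115611716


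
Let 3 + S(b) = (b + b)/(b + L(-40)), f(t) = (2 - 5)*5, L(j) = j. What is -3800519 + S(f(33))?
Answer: -41805736/11 ≈ -3.8005e+6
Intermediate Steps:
f(t) = -15 (f(t) = -3*5 = -15)
S(b) = -3 + 2*b/(-40 + b) (S(b) = -3 + (b + b)/(b - 40) = -3 + (2*b)/(-40 + b) = -3 + 2*b/(-40 + b))
-3800519 + S(f(33)) = -3800519 + (120 - 1*(-15))/(-40 - 15) = -3800519 + (120 + 15)/(-55) = -3800519 - 1/55*135 = -3800519 - 27/11 = -41805736/11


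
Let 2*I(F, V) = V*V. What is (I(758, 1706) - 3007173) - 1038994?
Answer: -2590949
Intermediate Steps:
I(F, V) = V²/2 (I(F, V) = (V*V)/2 = V²/2)
(I(758, 1706) - 3007173) - 1038994 = ((½)*1706² - 3007173) - 1038994 = ((½)*2910436 - 3007173) - 1038994 = (1455218 - 3007173) - 1038994 = -1551955 - 1038994 = -2590949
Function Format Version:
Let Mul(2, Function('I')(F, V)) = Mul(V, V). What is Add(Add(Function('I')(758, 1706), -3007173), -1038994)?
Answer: -2590949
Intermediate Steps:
Function('I')(F, V) = Mul(Rational(1, 2), Pow(V, 2)) (Function('I')(F, V) = Mul(Rational(1, 2), Mul(V, V)) = Mul(Rational(1, 2), Pow(V, 2)))
Add(Add(Function('I')(758, 1706), -3007173), -1038994) = Add(Add(Mul(Rational(1, 2), Pow(1706, 2)), -3007173), -1038994) = Add(Add(Mul(Rational(1, 2), 2910436), -3007173), -1038994) = Add(Add(1455218, -3007173), -1038994) = Add(-1551955, -1038994) = -2590949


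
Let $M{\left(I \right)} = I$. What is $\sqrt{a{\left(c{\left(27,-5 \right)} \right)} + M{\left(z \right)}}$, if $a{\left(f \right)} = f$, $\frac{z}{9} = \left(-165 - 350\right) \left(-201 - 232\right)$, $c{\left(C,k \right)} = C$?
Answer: $3 \sqrt{222998} \approx 1416.7$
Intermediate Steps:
$z = 2006955$ ($z = 9 \left(-165 - 350\right) \left(-201 - 232\right) = 9 \left(\left(-515\right) \left(-433\right)\right) = 9 \cdot 222995 = 2006955$)
$\sqrt{a{\left(c{\left(27,-5 \right)} \right)} + M{\left(z \right)}} = \sqrt{27 + 2006955} = \sqrt{2006982} = 3 \sqrt{222998}$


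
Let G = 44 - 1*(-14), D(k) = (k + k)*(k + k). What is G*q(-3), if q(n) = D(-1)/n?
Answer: -232/3 ≈ -77.333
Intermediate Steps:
D(k) = 4*k² (D(k) = (2*k)*(2*k) = 4*k²)
q(n) = 4/n (q(n) = (4*(-1)²)/n = (4*1)/n = 4/n)
G = 58 (G = 44 + 14 = 58)
G*q(-3) = 58*(4/(-3)) = 58*(4*(-⅓)) = 58*(-4/3) = -232/3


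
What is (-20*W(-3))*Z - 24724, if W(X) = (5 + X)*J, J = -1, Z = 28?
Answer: -23604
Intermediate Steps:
W(X) = -5 - X (W(X) = (5 + X)*(-1) = -5 - X)
(-20*W(-3))*Z - 24724 = -20*(-5 - 1*(-3))*28 - 24724 = -20*(-5 + 3)*28 - 24724 = -20*(-2)*28 - 24724 = 40*28 - 24724 = 1120 - 24724 = -23604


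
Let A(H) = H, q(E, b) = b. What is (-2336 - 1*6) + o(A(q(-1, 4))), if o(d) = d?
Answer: -2338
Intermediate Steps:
(-2336 - 1*6) + o(A(q(-1, 4))) = (-2336 - 1*6) + 4 = (-2336 - 6) + 4 = -2342 + 4 = -2338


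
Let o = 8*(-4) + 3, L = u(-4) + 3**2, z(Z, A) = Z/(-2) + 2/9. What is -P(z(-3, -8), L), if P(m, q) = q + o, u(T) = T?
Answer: 24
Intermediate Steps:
z(Z, A) = 2/9 - Z/2 (z(Z, A) = Z*(-1/2) + 2*(1/9) = -Z/2 + 2/9 = 2/9 - Z/2)
L = 5 (L = -4 + 3**2 = -4 + 9 = 5)
o = -29 (o = -32 + 3 = -29)
P(m, q) = -29 + q (P(m, q) = q - 29 = -29 + q)
-P(z(-3, -8), L) = -(-29 + 5) = -1*(-24) = 24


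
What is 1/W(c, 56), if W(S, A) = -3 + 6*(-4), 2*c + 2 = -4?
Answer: -1/27 ≈ -0.037037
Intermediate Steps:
c = -3 (c = -1 + (½)*(-4) = -1 - 2 = -3)
W(S, A) = -27 (W(S, A) = -3 - 24 = -27)
1/W(c, 56) = 1/(-27) = -1/27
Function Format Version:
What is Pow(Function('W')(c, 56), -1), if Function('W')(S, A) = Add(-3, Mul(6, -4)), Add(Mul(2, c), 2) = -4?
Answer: Rational(-1, 27) ≈ -0.037037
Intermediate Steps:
c = -3 (c = Add(-1, Mul(Rational(1, 2), -4)) = Add(-1, -2) = -3)
Function('W')(S, A) = -27 (Function('W')(S, A) = Add(-3, -24) = -27)
Pow(Function('W')(c, 56), -1) = Pow(-27, -1) = Rational(-1, 27)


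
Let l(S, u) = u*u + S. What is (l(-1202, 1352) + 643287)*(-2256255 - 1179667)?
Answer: -8486689544858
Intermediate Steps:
l(S, u) = S + u**2 (l(S, u) = u**2 + S = S + u**2)
(l(-1202, 1352) + 643287)*(-2256255 - 1179667) = ((-1202 + 1352**2) + 643287)*(-2256255 - 1179667) = ((-1202 + 1827904) + 643287)*(-3435922) = (1826702 + 643287)*(-3435922) = 2469989*(-3435922) = -8486689544858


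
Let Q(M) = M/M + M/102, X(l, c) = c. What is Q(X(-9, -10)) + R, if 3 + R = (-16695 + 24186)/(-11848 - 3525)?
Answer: -2026952/784023 ≈ -2.5853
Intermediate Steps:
Q(M) = 1 + M/102 (Q(M) = 1 + M*(1/102) = 1 + M/102)
R = -53610/15373 (R = -3 + (-16695 + 24186)/(-11848 - 3525) = -3 + 7491/(-15373) = -3 + 7491*(-1/15373) = -3 - 7491/15373 = -53610/15373 ≈ -3.4873)
Q(X(-9, -10)) + R = (1 + (1/102)*(-10)) - 53610/15373 = (1 - 5/51) - 53610/15373 = 46/51 - 53610/15373 = -2026952/784023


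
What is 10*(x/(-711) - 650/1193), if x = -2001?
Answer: 6416810/282741 ≈ 22.695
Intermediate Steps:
10*(x/(-711) - 650/1193) = 10*(-2001/(-711) - 650/1193) = 10*(-2001*(-1/711) - 650*1/1193) = 10*(667/237 - 650/1193) = 10*(641681/282741) = 6416810/282741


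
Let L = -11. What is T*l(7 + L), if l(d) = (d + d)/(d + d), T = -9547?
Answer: -9547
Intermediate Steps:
l(d) = 1 (l(d) = (2*d)/((2*d)) = (2*d)*(1/(2*d)) = 1)
T*l(7 + L) = -9547*1 = -9547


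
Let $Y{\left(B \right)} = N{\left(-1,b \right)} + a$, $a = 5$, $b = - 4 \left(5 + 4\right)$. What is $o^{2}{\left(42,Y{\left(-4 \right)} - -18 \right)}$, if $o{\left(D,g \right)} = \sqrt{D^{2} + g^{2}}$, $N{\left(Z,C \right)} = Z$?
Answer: $2248$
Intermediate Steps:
$b = -36$ ($b = \left(-4\right) 9 = -36$)
$Y{\left(B \right)} = 4$ ($Y{\left(B \right)} = -1 + 5 = 4$)
$o^{2}{\left(42,Y{\left(-4 \right)} - -18 \right)} = \left(\sqrt{42^{2} + \left(4 - -18\right)^{2}}\right)^{2} = \left(\sqrt{1764 + \left(4 + 18\right)^{2}}\right)^{2} = \left(\sqrt{1764 + 22^{2}}\right)^{2} = \left(\sqrt{1764 + 484}\right)^{2} = \left(\sqrt{2248}\right)^{2} = \left(2 \sqrt{562}\right)^{2} = 2248$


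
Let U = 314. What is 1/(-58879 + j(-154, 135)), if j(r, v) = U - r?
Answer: -1/58411 ≈ -1.7120e-5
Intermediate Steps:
j(r, v) = 314 - r
1/(-58879 + j(-154, 135)) = 1/(-58879 + (314 - 1*(-154))) = 1/(-58879 + (314 + 154)) = 1/(-58879 + 468) = 1/(-58411) = -1/58411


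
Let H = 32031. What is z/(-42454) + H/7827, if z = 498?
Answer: 225991038/55381243 ≈ 4.0806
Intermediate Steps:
z/(-42454) + H/7827 = 498/(-42454) + 32031/7827 = 498*(-1/42454) + 32031*(1/7827) = -249/21227 + 10677/2609 = 225991038/55381243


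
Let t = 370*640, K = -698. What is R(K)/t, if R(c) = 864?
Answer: 27/7400 ≈ 0.0036486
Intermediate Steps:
t = 236800
R(K)/t = 864/236800 = 864*(1/236800) = 27/7400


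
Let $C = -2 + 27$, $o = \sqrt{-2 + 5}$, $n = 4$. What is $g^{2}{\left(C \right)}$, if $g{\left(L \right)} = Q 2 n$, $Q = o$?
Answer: $192$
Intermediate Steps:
$o = \sqrt{3} \approx 1.732$
$Q = \sqrt{3} \approx 1.732$
$C = 25$
$g{\left(L \right)} = 8 \sqrt{3}$ ($g{\left(L \right)} = \sqrt{3} \cdot 2 \cdot 4 = 2 \sqrt{3} \cdot 4 = 8 \sqrt{3}$)
$g^{2}{\left(C \right)} = \left(8 \sqrt{3}\right)^{2} = 192$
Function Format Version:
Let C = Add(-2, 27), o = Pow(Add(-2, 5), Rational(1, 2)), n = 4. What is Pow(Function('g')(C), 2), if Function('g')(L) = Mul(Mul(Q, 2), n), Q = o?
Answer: 192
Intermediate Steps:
o = Pow(3, Rational(1, 2)) ≈ 1.7320
Q = Pow(3, Rational(1, 2)) ≈ 1.7320
C = 25
Function('g')(L) = Mul(8, Pow(3, Rational(1, 2))) (Function('g')(L) = Mul(Mul(Pow(3, Rational(1, 2)), 2), 4) = Mul(Mul(2, Pow(3, Rational(1, 2))), 4) = Mul(8, Pow(3, Rational(1, 2))))
Pow(Function('g')(C), 2) = Pow(Mul(8, Pow(3, Rational(1, 2))), 2) = 192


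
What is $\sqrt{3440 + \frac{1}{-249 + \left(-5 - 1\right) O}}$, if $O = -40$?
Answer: $\frac{\sqrt{30959}}{3} \approx 58.651$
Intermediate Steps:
$\sqrt{3440 + \frac{1}{-249 + \left(-5 - 1\right) O}} = \sqrt{3440 + \frac{1}{-249 + \left(-5 - 1\right) \left(-40\right)}} = \sqrt{3440 + \frac{1}{-249 - -240}} = \sqrt{3440 + \frac{1}{-249 + 240}} = \sqrt{3440 + \frac{1}{-9}} = \sqrt{3440 - \frac{1}{9}} = \sqrt{\frac{30959}{9}} = \frac{\sqrt{30959}}{3}$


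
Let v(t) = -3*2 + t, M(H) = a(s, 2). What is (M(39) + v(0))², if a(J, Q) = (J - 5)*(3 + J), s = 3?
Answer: 324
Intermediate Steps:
a(J, Q) = (-5 + J)*(3 + J)
M(H) = -12 (M(H) = -15 + 3² - 2*3 = -15 + 9 - 6 = -12)
v(t) = -6 + t
(M(39) + v(0))² = (-12 + (-6 + 0))² = (-12 - 6)² = (-18)² = 324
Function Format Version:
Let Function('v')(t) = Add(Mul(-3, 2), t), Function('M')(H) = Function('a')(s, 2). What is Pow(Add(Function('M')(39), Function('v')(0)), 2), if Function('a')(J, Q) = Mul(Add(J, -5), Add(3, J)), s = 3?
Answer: 324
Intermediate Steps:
Function('a')(J, Q) = Mul(Add(-5, J), Add(3, J))
Function('M')(H) = -12 (Function('M')(H) = Add(-15, Pow(3, 2), Mul(-2, 3)) = Add(-15, 9, -6) = -12)
Function('v')(t) = Add(-6, t)
Pow(Add(Function('M')(39), Function('v')(0)), 2) = Pow(Add(-12, Add(-6, 0)), 2) = Pow(Add(-12, -6), 2) = Pow(-18, 2) = 324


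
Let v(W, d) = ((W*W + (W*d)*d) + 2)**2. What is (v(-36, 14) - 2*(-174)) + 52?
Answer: 33154964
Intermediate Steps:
v(W, d) = (2 + W**2 + W*d**2)**2 (v(W, d) = ((W**2 + W*d**2) + 2)**2 = (2 + W**2 + W*d**2)**2)
(v(-36, 14) - 2*(-174)) + 52 = ((2 + (-36)**2 - 36*14**2)**2 - 2*(-174)) + 52 = ((2 + 1296 - 36*196)**2 + 348) + 52 = ((2 + 1296 - 7056)**2 + 348) + 52 = ((-5758)**2 + 348) + 52 = (33154564 + 348) + 52 = 33154912 + 52 = 33154964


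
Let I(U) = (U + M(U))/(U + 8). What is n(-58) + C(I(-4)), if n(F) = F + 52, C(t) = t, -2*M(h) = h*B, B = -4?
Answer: -9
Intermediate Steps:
M(h) = 2*h (M(h) = -h*(-4)/2 = -(-2)*h = 2*h)
I(U) = 3*U/(8 + U) (I(U) = (U + 2*U)/(U + 8) = (3*U)/(8 + U) = 3*U/(8 + U))
n(F) = 52 + F
n(-58) + C(I(-4)) = (52 - 58) + 3*(-4)/(8 - 4) = -6 + 3*(-4)/4 = -6 + 3*(-4)*(¼) = -6 - 3 = -9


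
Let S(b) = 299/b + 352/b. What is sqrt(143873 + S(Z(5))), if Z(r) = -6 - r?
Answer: 8*sqrt(271898)/11 ≈ 379.23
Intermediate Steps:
S(b) = 651/b
sqrt(143873 + S(Z(5))) = sqrt(143873 + 651/(-6 - 1*5)) = sqrt(143873 + 651/(-6 - 5)) = sqrt(143873 + 651/(-11)) = sqrt(143873 + 651*(-1/11)) = sqrt(143873 - 651/11) = sqrt(1581952/11) = 8*sqrt(271898)/11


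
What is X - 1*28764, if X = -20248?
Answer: -49012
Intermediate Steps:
X - 1*28764 = -20248 - 1*28764 = -20248 - 28764 = -49012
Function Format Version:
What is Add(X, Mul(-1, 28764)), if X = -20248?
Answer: -49012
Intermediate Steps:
Add(X, Mul(-1, 28764)) = Add(-20248, Mul(-1, 28764)) = Add(-20248, -28764) = -49012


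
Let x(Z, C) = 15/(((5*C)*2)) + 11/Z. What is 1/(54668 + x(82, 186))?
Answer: 5084/277932835 ≈ 1.8292e-5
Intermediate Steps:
x(Z, C) = 11/Z + 3/(2*C) (x(Z, C) = 15/((10*C)) + 11/Z = 15*(1/(10*C)) + 11/Z = 3/(2*C) + 11/Z = 11/Z + 3/(2*C))
1/(54668 + x(82, 186)) = 1/(54668 + (11/82 + (3/2)/186)) = 1/(54668 + (11*(1/82) + (3/2)*(1/186))) = 1/(54668 + (11/82 + 1/124)) = 1/(54668 + 723/5084) = 1/(277932835/5084) = 5084/277932835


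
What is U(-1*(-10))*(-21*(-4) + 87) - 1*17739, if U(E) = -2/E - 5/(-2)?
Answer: -173457/10 ≈ -17346.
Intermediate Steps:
U(E) = 5/2 - 2/E (U(E) = -2/E - 5*(-½) = -2/E + 5/2 = 5/2 - 2/E)
U(-1*(-10))*(-21*(-4) + 87) - 1*17739 = (5/2 - 2/((-1*(-10))))*(-21*(-4) + 87) - 1*17739 = (5/2 - 2/10)*(84 + 87) - 17739 = (5/2 - 2*⅒)*171 - 17739 = (5/2 - ⅕)*171 - 17739 = (23/10)*171 - 17739 = 3933/10 - 17739 = -173457/10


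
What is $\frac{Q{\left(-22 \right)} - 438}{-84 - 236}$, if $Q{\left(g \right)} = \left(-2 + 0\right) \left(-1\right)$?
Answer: $\frac{109}{80} \approx 1.3625$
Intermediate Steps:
$Q{\left(g \right)} = 2$ ($Q{\left(g \right)} = \left(-2\right) \left(-1\right) = 2$)
$\frac{Q{\left(-22 \right)} - 438}{-84 - 236} = \frac{2 - 438}{-84 - 236} = - \frac{436}{-320} = \left(-436\right) \left(- \frac{1}{320}\right) = \frac{109}{80}$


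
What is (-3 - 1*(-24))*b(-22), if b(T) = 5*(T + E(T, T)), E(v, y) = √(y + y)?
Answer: -2310 + 210*I*√11 ≈ -2310.0 + 696.49*I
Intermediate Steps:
E(v, y) = √2*√y (E(v, y) = √(2*y) = √2*√y)
b(T) = 5*T + 5*√2*√T (b(T) = 5*(T + √2*√T) = 5*T + 5*√2*√T)
(-3 - 1*(-24))*b(-22) = (-3 - 1*(-24))*(5*(-22) + 5*√2*√(-22)) = (-3 + 24)*(-110 + 5*√2*(I*√22)) = 21*(-110 + 10*I*√11) = -2310 + 210*I*√11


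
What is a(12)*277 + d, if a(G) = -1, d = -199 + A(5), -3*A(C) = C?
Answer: -1433/3 ≈ -477.67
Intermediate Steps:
A(C) = -C/3
d = -602/3 (d = -199 - 1/3*5 = -199 - 5/3 = -602/3 ≈ -200.67)
a(12)*277 + d = -1*277 - 602/3 = -277 - 602/3 = -1433/3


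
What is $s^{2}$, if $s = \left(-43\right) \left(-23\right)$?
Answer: $978121$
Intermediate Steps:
$s = 989$
$s^{2} = 989^{2} = 978121$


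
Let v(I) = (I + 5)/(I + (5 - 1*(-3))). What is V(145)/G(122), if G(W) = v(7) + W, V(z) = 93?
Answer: 465/614 ≈ 0.75733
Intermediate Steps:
v(I) = (5 + I)/(8 + I) (v(I) = (5 + I)/(I + (5 + 3)) = (5 + I)/(I + 8) = (5 + I)/(8 + I))
G(W) = ⅘ + W (G(W) = (5 + 7)/(8 + 7) + W = 12/15 + W = (1/15)*12 + W = ⅘ + W)
V(145)/G(122) = 93/(⅘ + 122) = 93/(614/5) = 93*(5/614) = 465/614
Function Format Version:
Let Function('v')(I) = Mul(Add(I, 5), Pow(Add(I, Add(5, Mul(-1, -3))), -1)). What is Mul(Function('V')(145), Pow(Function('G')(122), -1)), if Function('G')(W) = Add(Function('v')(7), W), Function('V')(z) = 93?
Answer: Rational(465, 614) ≈ 0.75733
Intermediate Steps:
Function('v')(I) = Mul(Pow(Add(8, I), -1), Add(5, I)) (Function('v')(I) = Mul(Add(5, I), Pow(Add(I, Add(5, 3)), -1)) = Mul(Add(5, I), Pow(Add(I, 8), -1)) = Mul(Add(5, I), Pow(Add(8, I), -1)) = Mul(Pow(Add(8, I), -1), Add(5, I)))
Function('G')(W) = Add(Rational(4, 5), W) (Function('G')(W) = Add(Mul(Pow(Add(8, 7), -1), Add(5, 7)), W) = Add(Mul(Pow(15, -1), 12), W) = Add(Mul(Rational(1, 15), 12), W) = Add(Rational(4, 5), W))
Mul(Function('V')(145), Pow(Function('G')(122), -1)) = Mul(93, Pow(Add(Rational(4, 5), 122), -1)) = Mul(93, Pow(Rational(614, 5), -1)) = Mul(93, Rational(5, 614)) = Rational(465, 614)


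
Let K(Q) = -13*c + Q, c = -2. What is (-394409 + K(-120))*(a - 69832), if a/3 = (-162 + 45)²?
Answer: 11347878795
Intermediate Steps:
a = 41067 (a = 3*(-162 + 45)² = 3*(-117)² = 3*13689 = 41067)
K(Q) = 26 + Q (K(Q) = -13*(-2) + Q = 26 + Q)
(-394409 + K(-120))*(a - 69832) = (-394409 + (26 - 120))*(41067 - 69832) = (-394409 - 94)*(-28765) = -394503*(-28765) = 11347878795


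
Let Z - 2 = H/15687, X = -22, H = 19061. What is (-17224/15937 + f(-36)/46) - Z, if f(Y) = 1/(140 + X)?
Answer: -832755559715/193860026676 ≈ -4.2957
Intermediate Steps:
f(Y) = 1/118 (f(Y) = 1/(140 - 22) = 1/118)
Z = 7205/2241 (Z = 2 + 19061/15687 = 2 + 19061*(1/15687) = 2 + 2723/2241 = 7205/2241 ≈ 3.2151)
(-17224/15937 + f(-36)/46) - Z = (-17224/15937 + (1/118)/46) - 1*7205/2241 = (-17224*1/15937 + (1/118)*(1/46)) - 7205/2241 = (-17224/15937 + 1/5428) - 7205/2241 = -93475935/86506036 - 7205/2241 = -832755559715/193860026676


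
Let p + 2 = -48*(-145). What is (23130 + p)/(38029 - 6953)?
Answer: 7522/7769 ≈ 0.96821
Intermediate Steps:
p = 6958 (p = -2 - 48*(-145) = -2 + 6960 = 6958)
(23130 + p)/(38029 - 6953) = (23130 + 6958)/(38029 - 6953) = 30088/31076 = 30088*(1/31076) = 7522/7769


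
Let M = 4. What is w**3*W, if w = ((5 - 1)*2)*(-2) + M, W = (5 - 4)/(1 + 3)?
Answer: -432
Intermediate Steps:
W = 1/4 ≈ 0.25000
w = -12 (w = ((5 - 1)*2)*(-2) + 4 = (4*2)*(-2) + 4 = 8*(-2) + 4 = -16 + 4 = -12)
w**3*W = (-12)**3*(1/4) = -1728*1/4 = -432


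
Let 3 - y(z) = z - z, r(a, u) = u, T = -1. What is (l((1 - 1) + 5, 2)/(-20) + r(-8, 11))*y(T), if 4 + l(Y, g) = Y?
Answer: 657/20 ≈ 32.850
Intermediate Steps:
l(Y, g) = -4 + Y
y(z) = 3 (y(z) = 3 - (z - z) = 3 - 1*0 = 3 + 0 = 3)
(l((1 - 1) + 5, 2)/(-20) + r(-8, 11))*y(T) = ((-4 + ((1 - 1) + 5))/(-20) + 11)*3 = ((-4 + (0 + 5))*(-1/20) + 11)*3 = ((-4 + 5)*(-1/20) + 11)*3 = (1*(-1/20) + 11)*3 = (-1/20 + 11)*3 = (219/20)*3 = 657/20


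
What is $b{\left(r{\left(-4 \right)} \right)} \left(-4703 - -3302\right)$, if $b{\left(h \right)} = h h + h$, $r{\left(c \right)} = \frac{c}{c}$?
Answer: $-2802$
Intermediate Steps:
$r{\left(c \right)} = 1$
$b{\left(h \right)} = h + h^{2}$ ($b{\left(h \right)} = h^{2} + h = h + h^{2}$)
$b{\left(r{\left(-4 \right)} \right)} \left(-4703 - -3302\right) = 1 \left(1 + 1\right) \left(-4703 - -3302\right) = 1 \cdot 2 \left(-4703 + 3302\right) = 2 \left(-1401\right) = -2802$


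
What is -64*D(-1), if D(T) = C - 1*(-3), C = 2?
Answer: -320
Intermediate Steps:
D(T) = 5 (D(T) = 2 - 1*(-3) = 2 + 3 = 5)
-64*D(-1) = -64*5 = -320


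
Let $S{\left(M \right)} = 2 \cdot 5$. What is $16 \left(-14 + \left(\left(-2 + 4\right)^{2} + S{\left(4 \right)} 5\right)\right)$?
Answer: $640$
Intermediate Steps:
$S{\left(M \right)} = 10$
$16 \left(-14 + \left(\left(-2 + 4\right)^{2} + S{\left(4 \right)} 5\right)\right) = 16 \left(-14 + \left(\left(-2 + 4\right)^{2} + 10 \cdot 5\right)\right) = 16 \left(-14 + \left(2^{2} + 50\right)\right) = 16 \left(-14 + \left(4 + 50\right)\right) = 16 \left(-14 + 54\right) = 16 \cdot 40 = 640$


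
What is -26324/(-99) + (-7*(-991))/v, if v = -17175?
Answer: 150475979/566775 ≈ 265.50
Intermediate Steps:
-26324/(-99) + (-7*(-991))/v = -26324/(-99) - 7*(-991)/(-17175) = -26324*(-1/99) + 6937*(-1/17175) = 26324/99 - 6937/17175 = 150475979/566775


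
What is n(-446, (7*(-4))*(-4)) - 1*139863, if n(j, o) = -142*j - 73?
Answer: -76604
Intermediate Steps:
n(j, o) = -73 - 142*j
n(-446, (7*(-4))*(-4)) - 1*139863 = (-73 - 142*(-446)) - 1*139863 = (-73 + 63332) - 139863 = 63259 - 139863 = -76604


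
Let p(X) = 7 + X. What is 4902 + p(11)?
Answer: 4920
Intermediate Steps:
4902 + p(11) = 4902 + (7 + 11) = 4902 + 18 = 4920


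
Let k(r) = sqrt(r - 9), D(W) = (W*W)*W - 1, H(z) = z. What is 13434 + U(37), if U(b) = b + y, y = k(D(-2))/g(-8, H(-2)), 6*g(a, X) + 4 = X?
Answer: 13471 - 3*I*sqrt(2) ≈ 13471.0 - 4.2426*I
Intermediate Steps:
g(a, X) = -2/3 + X/6
D(W) = -1 + W**3 (D(W) = W**2*W - 1 = W**3 - 1 = -1 + W**3)
k(r) = sqrt(-9 + r)
y = -3*I*sqrt(2) (y = sqrt(-9 + (-1 + (-2)**3))/(-2/3 + (1/6)*(-2)) = sqrt(-9 + (-1 - 8))/(-2/3 - 1/3) = sqrt(-9 - 9)/(-1) = sqrt(-18)*(-1) = (3*I*sqrt(2))*(-1) = -3*I*sqrt(2) ≈ -4.2426*I)
U(b) = b - 3*I*sqrt(2)
13434 + U(37) = 13434 + (37 - 3*I*sqrt(2)) = 13471 - 3*I*sqrt(2)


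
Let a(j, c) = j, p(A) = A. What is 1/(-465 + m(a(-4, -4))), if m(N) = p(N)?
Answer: -1/469 ≈ -0.0021322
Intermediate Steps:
m(N) = N
1/(-465 + m(a(-4, -4))) = 1/(-465 - 4) = 1/(-469) = -1/469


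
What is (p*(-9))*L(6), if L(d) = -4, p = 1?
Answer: 36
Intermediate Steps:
(p*(-9))*L(6) = (1*(-9))*(-4) = -9*(-4) = 36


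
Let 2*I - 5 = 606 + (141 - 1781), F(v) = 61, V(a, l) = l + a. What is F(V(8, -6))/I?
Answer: -122/1029 ≈ -0.11856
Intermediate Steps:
V(a, l) = a + l
I = -1029/2 (I = 5/2 + (606 + (141 - 1781))/2 = 5/2 + (606 - 1640)/2 = 5/2 + (½)*(-1034) = 5/2 - 517 = -1029/2 ≈ -514.50)
F(V(8, -6))/I = 61/(-1029/2) = 61*(-2/1029) = -122/1029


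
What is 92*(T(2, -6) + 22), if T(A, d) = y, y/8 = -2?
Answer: 552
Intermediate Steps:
y = -16 (y = 8*(-2) = -16)
T(A, d) = -16
92*(T(2, -6) + 22) = 92*(-16 + 22) = 92*6 = 552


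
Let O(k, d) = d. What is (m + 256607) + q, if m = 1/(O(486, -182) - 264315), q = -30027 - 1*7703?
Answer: 57892309868/264497 ≈ 2.1888e+5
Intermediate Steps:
q = -37730 (q = -30027 - 7703 = -37730)
m = -1/264497 (m = 1/(-182 - 264315) = 1/(-264497) = -1/264497 ≈ -3.7808e-6)
(m + 256607) + q = (-1/264497 + 256607) - 37730 = 67871781678/264497 - 37730 = 57892309868/264497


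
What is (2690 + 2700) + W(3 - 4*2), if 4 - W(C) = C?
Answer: 5399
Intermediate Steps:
W(C) = 4 - C
(2690 + 2700) + W(3 - 4*2) = (2690 + 2700) + (4 - (3 - 4*2)) = 5390 + (4 - (3 - 8)) = 5390 + (4 - 1*(-5)) = 5390 + (4 + 5) = 5390 + 9 = 5399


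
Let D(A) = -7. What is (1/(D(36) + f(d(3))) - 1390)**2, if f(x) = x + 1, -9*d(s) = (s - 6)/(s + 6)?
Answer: 50094049489/25921 ≈ 1.9326e+6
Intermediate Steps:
d(s) = -(-6 + s)/(9*(6 + s)) (d(s) = -(s - 6)/(9*(s + 6)) = -(-6 + s)/(9*(6 + s)))
f(x) = 1 + x
(1/(D(36) + f(d(3))) - 1390)**2 = (1/(-7 + (1 + (6 - 1*3)/(9*(6 + 3)))) - 1390)**2 = (1/(-7 + (1 + (1/9)*(6 - 3)/9)) - 1390)**2 = (1/(-7 + (1 + (1/9)*(1/9)*3)) - 1390)**2 = (1/(-7 + (1 + 1/27)) - 1390)**2 = (1/(-7 + 28/27) - 1390)**2 = (1/(-161/27) - 1390)**2 = (-27/161 - 1390)**2 = (-223817/161)**2 = 50094049489/25921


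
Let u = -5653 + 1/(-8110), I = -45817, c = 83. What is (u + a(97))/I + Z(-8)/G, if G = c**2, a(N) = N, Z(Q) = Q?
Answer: 307439953169/2559786168430 ≈ 0.12010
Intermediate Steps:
G = 6889 (G = 83**2 = 6889)
u = -45845831/8110 (u = -5653 - 1/8110 = -45845831/8110 ≈ -5653.0)
(u + a(97))/I + Z(-8)/G = (-45845831/8110 + 97)/(-45817) - 8/6889 = -45059161/8110*(-1/45817) - 8*1/6889 = 45059161/371575870 - 8/6889 = 307439953169/2559786168430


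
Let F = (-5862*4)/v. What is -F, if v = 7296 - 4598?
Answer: 11724/1349 ≈ 8.6909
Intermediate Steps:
v = 2698
F = -11724/1349 (F = -5862*4/2698 = -23448*1/2698 = -11724/1349 ≈ -8.6909)
-F = -1*(-11724/1349) = 11724/1349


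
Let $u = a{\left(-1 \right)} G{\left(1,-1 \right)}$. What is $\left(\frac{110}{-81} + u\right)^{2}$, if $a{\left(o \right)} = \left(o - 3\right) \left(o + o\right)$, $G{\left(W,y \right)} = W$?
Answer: $\frac{289444}{6561} \approx 44.116$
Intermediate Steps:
$a{\left(o \right)} = 2 o \left(-3 + o\right)$ ($a{\left(o \right)} = \left(-3 + o\right) 2 o = 2 o \left(-3 + o\right)$)
$u = 8$ ($u = 2 \left(-1\right) \left(-3 - 1\right) 1 = 2 \left(-1\right) \left(-4\right) 1 = 8 \cdot 1 = 8$)
$\left(\frac{110}{-81} + u\right)^{2} = \left(\frac{110}{-81} + 8\right)^{2} = \left(110 \left(- \frac{1}{81}\right) + 8\right)^{2} = \left(- \frac{110}{81} + 8\right)^{2} = \left(\frac{538}{81}\right)^{2} = \frac{289444}{6561}$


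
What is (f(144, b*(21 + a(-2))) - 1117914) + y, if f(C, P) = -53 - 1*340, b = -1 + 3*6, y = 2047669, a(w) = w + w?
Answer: 929362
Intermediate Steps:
a(w) = 2*w
b = 17 (b = -1 + 18 = 17)
f(C, P) = -393 (f(C, P) = -53 - 340 = -393)
(f(144, b*(21 + a(-2))) - 1117914) + y = (-393 - 1117914) + 2047669 = -1118307 + 2047669 = 929362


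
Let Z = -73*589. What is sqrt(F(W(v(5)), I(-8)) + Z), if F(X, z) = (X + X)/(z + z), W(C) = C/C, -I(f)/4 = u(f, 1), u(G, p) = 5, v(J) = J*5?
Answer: 3*I*sqrt(477745)/10 ≈ 207.36*I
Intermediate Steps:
v(J) = 5*J
I(f) = -20 (I(f) = -4*5 = -20)
W(C) = 1
F(X, z) = X/z (F(X, z) = (2*X)/((2*z)) = (2*X)*(1/(2*z)) = X/z)
Z = -42997
sqrt(F(W(v(5)), I(-8)) + Z) = sqrt(1/(-20) - 42997) = sqrt(1*(-1/20) - 42997) = sqrt(-1/20 - 42997) = sqrt(-859941/20) = 3*I*sqrt(477745)/10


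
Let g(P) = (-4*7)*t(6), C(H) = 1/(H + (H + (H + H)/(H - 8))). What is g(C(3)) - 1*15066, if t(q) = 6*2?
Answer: -15402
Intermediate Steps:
t(q) = 12
C(H) = 1/(2*H + 2*H/(-8 + H)) (C(H) = 1/(H + (H + (2*H)/(-8 + H))) = 1/(H + (H + 2*H/(-8 + H))) = 1/(2*H + 2*H/(-8 + H)))
g(P) = -336 (g(P) = -4*7*12 = -28*12 = -336)
g(C(3)) - 1*15066 = -336 - 1*15066 = -336 - 15066 = -15402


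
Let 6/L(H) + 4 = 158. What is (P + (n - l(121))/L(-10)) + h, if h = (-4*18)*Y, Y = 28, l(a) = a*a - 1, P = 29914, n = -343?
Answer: -1069997/3 ≈ -3.5667e+5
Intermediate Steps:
l(a) = -1 + a**2 (l(a) = a**2 - 1 = -1 + a**2)
L(H) = 3/77 (L(H) = 6/(-4 + 158) = 6/154 = 6*(1/154) = 3/77)
h = -2016 (h = -4*18*28 = -72*28 = -2016)
(P + (n - l(121))/L(-10)) + h = (29914 + (-343 - (-1 + 121**2))/(3/77)) - 2016 = (29914 + (-343 - (-1 + 14641))*(77/3)) - 2016 = (29914 + (-343 - 1*14640)*(77/3)) - 2016 = (29914 + (-343 - 14640)*(77/3)) - 2016 = (29914 - 14983*77/3) - 2016 = (29914 - 1153691/3) - 2016 = -1063949/3 - 2016 = -1069997/3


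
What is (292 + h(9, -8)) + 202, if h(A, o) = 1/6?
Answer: 2965/6 ≈ 494.17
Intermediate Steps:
h(A, o) = ⅙
(292 + h(9, -8)) + 202 = (292 + ⅙) + 202 = 1753/6 + 202 = 2965/6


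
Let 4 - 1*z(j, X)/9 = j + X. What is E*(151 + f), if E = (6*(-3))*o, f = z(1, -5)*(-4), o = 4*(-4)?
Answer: -39456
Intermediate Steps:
z(j, X) = 36 - 9*X - 9*j (z(j, X) = 36 - 9*(j + X) = 36 - 9*(X + j) = 36 + (-9*X - 9*j) = 36 - 9*X - 9*j)
o = -16
f = -288 (f = (36 - 9*(-5) - 9*1)*(-4) = (36 + 45 - 9)*(-4) = 72*(-4) = -288)
E = 288 (E = (6*(-3))*(-16) = -18*(-16) = 288)
E*(151 + f) = 288*(151 - 288) = 288*(-137) = -39456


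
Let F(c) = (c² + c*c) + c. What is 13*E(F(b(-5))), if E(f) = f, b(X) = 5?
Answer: 715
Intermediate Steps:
F(c) = c + 2*c² (F(c) = (c² + c²) + c = 2*c² + c = c + 2*c²)
13*E(F(b(-5))) = 13*(5*(1 + 2*5)) = 13*(5*(1 + 10)) = 13*(5*11) = 13*55 = 715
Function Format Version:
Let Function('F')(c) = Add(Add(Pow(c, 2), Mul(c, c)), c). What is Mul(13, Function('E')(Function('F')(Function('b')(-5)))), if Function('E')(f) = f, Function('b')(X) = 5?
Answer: 715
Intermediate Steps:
Function('F')(c) = Add(c, Mul(2, Pow(c, 2))) (Function('F')(c) = Add(Add(Pow(c, 2), Pow(c, 2)), c) = Add(Mul(2, Pow(c, 2)), c) = Add(c, Mul(2, Pow(c, 2))))
Mul(13, Function('E')(Function('F')(Function('b')(-5)))) = Mul(13, Mul(5, Add(1, Mul(2, 5)))) = Mul(13, Mul(5, Add(1, 10))) = Mul(13, Mul(5, 11)) = Mul(13, 55) = 715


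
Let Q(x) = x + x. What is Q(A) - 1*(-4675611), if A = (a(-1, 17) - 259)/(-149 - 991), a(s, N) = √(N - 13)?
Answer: 2665098527/570 ≈ 4.6756e+6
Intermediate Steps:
a(s, N) = √(-13 + N)
A = 257/1140 (A = (√(-13 + 17) - 259)/(-149 - 991) = (√4 - 259)/(-1140) = (2 - 259)*(-1/1140) = -257*(-1/1140) = 257/1140 ≈ 0.22544)
Q(x) = 2*x
Q(A) - 1*(-4675611) = 2*(257/1140) - 1*(-4675611) = 257/570 + 4675611 = 2665098527/570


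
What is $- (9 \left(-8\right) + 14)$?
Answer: $58$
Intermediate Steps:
$- (9 \left(-8\right) + 14) = - (-72 + 14) = \left(-1\right) \left(-58\right) = 58$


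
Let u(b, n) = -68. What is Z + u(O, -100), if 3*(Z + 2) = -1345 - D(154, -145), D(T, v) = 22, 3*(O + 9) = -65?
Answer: -1577/3 ≈ -525.67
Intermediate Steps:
O = -92/3 (O = -9 + (1/3)*(-65) = -9 - 65/3 = -92/3 ≈ -30.667)
Z = -1373/3 (Z = -2 + (-1345 - 1*22)/3 = -2 + (-1345 - 22)/3 = -2 + (1/3)*(-1367) = -2 - 1367/3 = -1373/3 ≈ -457.67)
Z + u(O, -100) = -1373/3 - 68 = -1577/3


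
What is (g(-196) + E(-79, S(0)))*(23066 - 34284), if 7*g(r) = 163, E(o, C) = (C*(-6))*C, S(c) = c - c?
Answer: -1828534/7 ≈ -2.6122e+5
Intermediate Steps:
S(c) = 0
E(o, C) = -6*C**2 (E(o, C) = (-6*C)*C = -6*C**2)
g(r) = 163/7 (g(r) = (1/7)*163 = 163/7)
(g(-196) + E(-79, S(0)))*(23066 - 34284) = (163/7 - 6*0**2)*(23066 - 34284) = (163/7 - 6*0)*(-11218) = (163/7 + 0)*(-11218) = (163/7)*(-11218) = -1828534/7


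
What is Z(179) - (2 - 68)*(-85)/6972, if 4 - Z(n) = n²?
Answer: -37227929/1162 ≈ -32038.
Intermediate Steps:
Z(n) = 4 - n²
Z(179) - (2 - 68)*(-85)/6972 = (4 - 1*179²) - (2 - 68)*(-85)/6972 = (4 - 1*32041) - (-66*(-85))/6972 = (4 - 32041) - 5610/6972 = -32037 - 1*935/1162 = -32037 - 935/1162 = -37227929/1162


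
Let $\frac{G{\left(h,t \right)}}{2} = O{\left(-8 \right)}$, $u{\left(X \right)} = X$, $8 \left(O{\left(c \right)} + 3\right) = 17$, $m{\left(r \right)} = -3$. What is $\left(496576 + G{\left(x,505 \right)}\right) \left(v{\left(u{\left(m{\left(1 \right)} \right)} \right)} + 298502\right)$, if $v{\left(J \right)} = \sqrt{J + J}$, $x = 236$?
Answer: $\frac{296456813547}{2} + \frac{1986297 i \sqrt{6}}{4} \approx 1.4823 \cdot 10^{11} + 1.2164 \cdot 10^{6} i$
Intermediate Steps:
$O{\left(c \right)} = - \frac{7}{8}$ ($O{\left(c \right)} = -3 + \frac{1}{8} \cdot 17 = -3 + \frac{17}{8} = - \frac{7}{8}$)
$G{\left(h,t \right)} = - \frac{7}{4}$ ($G{\left(h,t \right)} = 2 \left(- \frac{7}{8}\right) = - \frac{7}{4}$)
$v{\left(J \right)} = \sqrt{2} \sqrt{J}$ ($v{\left(J \right)} = \sqrt{2 J} = \sqrt{2} \sqrt{J}$)
$\left(496576 + G{\left(x,505 \right)}\right) \left(v{\left(u{\left(m{\left(1 \right)} \right)} \right)} + 298502\right) = \left(496576 - \frac{7}{4}\right) \left(\sqrt{2} \sqrt{-3} + 298502\right) = \frac{1986297 \left(\sqrt{2} i \sqrt{3} + 298502\right)}{4} = \frac{1986297 \left(i \sqrt{6} + 298502\right)}{4} = \frac{1986297 \left(298502 + i \sqrt{6}\right)}{4} = \frac{296456813547}{2} + \frac{1986297 i \sqrt{6}}{4}$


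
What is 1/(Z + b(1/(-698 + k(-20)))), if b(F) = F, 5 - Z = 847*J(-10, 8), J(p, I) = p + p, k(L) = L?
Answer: 718/12166509 ≈ 5.9014e-5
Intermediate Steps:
J(p, I) = 2*p
Z = 16945 (Z = 5 - 847*2*(-10) = 5 - 847*(-20) = 5 - 1*(-16940) = 5 + 16940 = 16945)
1/(Z + b(1/(-698 + k(-20)))) = 1/(16945 + 1/(-698 - 20)) = 1/(16945 + 1/(-718)) = 1/(16945 - 1/718) = 1/(12166509/718) = 718/12166509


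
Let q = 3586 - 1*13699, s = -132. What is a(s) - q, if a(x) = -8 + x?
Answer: 9973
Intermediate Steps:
q = -10113 (q = 3586 - 13699 = -10113)
a(s) - q = (-8 - 132) - 1*(-10113) = -140 + 10113 = 9973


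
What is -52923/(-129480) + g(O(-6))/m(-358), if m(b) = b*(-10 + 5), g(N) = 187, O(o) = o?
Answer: 304987/594280 ≈ 0.51320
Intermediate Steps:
m(b) = -5*b (m(b) = b*(-5) = -5*b)
-52923/(-129480) + g(O(-6))/m(-358) = -52923/(-129480) + 187/((-5*(-358))) = -52923*(-1/129480) + 187/1790 = 1357/3320 + 187*(1/1790) = 1357/3320 + 187/1790 = 304987/594280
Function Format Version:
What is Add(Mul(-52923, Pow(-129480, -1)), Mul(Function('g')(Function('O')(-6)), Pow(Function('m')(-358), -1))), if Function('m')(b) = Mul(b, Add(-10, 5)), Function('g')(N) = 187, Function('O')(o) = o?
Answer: Rational(304987, 594280) ≈ 0.51320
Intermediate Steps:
Function('m')(b) = Mul(-5, b) (Function('m')(b) = Mul(b, -5) = Mul(-5, b))
Add(Mul(-52923, Pow(-129480, -1)), Mul(Function('g')(Function('O')(-6)), Pow(Function('m')(-358), -1))) = Add(Mul(-52923, Pow(-129480, -1)), Mul(187, Pow(Mul(-5, -358), -1))) = Add(Mul(-52923, Rational(-1, 129480)), Mul(187, Pow(1790, -1))) = Add(Rational(1357, 3320), Mul(187, Rational(1, 1790))) = Add(Rational(1357, 3320), Rational(187, 1790)) = Rational(304987, 594280)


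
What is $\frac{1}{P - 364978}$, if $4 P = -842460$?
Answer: $- \frac{1}{575593} \approx -1.7373 \cdot 10^{-6}$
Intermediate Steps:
$P = -210615$ ($P = \frac{1}{4} \left(-842460\right) = -210615$)
$\frac{1}{P - 364978} = \frac{1}{-210615 - 364978} = \frac{1}{-575593} = - \frac{1}{575593}$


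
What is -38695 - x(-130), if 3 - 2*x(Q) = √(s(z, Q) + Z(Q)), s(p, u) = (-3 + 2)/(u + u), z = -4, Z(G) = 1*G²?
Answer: -77393/2 + √285610065/260 ≈ -38632.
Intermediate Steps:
Z(G) = G²
s(p, u) = -1/(2*u)
x(Q) = 3/2 - √(Q² - 1/(2*Q))/2 (x(Q) = 3/2 - √(-1/(2*Q) + Q²)/2 = 3/2 - √(Q² - 1/(2*Q))/2)
-38695 - x(-130) = -38695 - (3/2 - √2*√((-1 + 2*(-130)³)/(-130))/4) = -38695 - (3/2 - √2*√(-(-1 + 2*(-2197000))/130)/4) = -38695 - (3/2 - √2*√(-(-1 - 4394000)/130)/4) = -38695 - (3/2 - √2*√(-1/130*(-4394001))/4) = -38695 - (3/2 - √2*√(4394001/130)/4) = -38695 - (3/2 - √2*√571220130/130/4) = -38695 - (3/2 - √285610065/260) = -38695 + (-3/2 + √285610065/260) = -77393/2 + √285610065/260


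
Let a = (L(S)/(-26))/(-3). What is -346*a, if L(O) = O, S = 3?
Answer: -173/13 ≈ -13.308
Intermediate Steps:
a = 1/26 (a = (3/(-26))/(-3) = (3*(-1/26))*(-⅓) = -3/26*(-⅓) = 1/26 ≈ 0.038462)
-346*a = -346*1/26 = -173/13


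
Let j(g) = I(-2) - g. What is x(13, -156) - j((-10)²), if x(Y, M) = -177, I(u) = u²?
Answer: -81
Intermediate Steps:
j(g) = 4 - g (j(g) = (-2)² - g = 4 - g)
x(13, -156) - j((-10)²) = -177 - (4 - 1*(-10)²) = -177 - (4 - 1*100) = -177 - (4 - 100) = -177 - 1*(-96) = -177 + 96 = -81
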